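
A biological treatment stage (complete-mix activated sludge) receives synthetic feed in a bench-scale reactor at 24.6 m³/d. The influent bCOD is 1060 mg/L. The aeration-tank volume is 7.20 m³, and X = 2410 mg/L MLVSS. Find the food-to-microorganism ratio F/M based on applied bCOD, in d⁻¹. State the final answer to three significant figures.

F/M ≈ 1.50 d⁻¹

F/M = Q·S₀ / (V·X) = 24.6 × 1060 / (7.200 × 2410) = 1.503 g bCOD·(g VSS·d)⁻¹.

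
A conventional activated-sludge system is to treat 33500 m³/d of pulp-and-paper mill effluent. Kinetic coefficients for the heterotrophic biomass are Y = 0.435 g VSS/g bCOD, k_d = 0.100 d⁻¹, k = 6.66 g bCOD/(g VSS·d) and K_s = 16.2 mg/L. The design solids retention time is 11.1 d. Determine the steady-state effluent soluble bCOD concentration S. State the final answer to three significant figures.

S ≈ 1.14 mg/L

From the Monod/SRT balance for a CMAS, S = K_s·(1+k_d θ_c)/[θ_c·(Y k − k_d) − 1] = 16.2 × (1 + 0.100 × 11.1) / [11.1 × (0.435 × 6.66 − 0.100) − 1] = 34.18 / 30.05 = 1.138 mg/L.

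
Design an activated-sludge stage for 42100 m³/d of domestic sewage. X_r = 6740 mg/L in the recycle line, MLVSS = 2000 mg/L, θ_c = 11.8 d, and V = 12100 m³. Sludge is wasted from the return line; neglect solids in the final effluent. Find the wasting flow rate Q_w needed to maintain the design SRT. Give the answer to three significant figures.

Q_w = (V·X)/(θ_c X_r) = 12100 × 2000 / (11.8 × 6740) = 304.3 m³/d.

Q_w ≈ 304 m³/d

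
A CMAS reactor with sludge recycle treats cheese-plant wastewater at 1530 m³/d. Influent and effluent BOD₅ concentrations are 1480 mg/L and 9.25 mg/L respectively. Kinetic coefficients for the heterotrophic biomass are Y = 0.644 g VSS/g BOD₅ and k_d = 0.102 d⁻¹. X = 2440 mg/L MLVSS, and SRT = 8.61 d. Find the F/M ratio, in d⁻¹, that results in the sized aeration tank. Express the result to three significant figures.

F/M ≈ 0.341 d⁻¹

From the SRT design equation V = Y Q (S₀−S) θ_c / [X (1 + k_d θ_c)] = 0.644 × 1530 × (1480 − 9.25) × 8.61 / [2440 × (1 + 0.102 × 8.61)] = 1.25×10^7 / 4583 = 2723 m³.
F/M = applied load / biomass = Q·S₀/(V·X) = 1530 × 1480 / (2723 × 2440) = 0.3409 d⁻¹.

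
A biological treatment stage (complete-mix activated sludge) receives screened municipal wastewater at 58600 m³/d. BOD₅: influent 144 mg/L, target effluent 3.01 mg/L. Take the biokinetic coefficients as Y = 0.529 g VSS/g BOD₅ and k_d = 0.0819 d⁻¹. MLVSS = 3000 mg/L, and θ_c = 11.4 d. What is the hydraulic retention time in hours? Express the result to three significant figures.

From the SRT design equation V = Y Q (S₀−S) θ_c / [X (1 + k_d θ_c)] = 0.529 × 58600 × (144 − 3.01) × 11.4 / [3000 × (1 + 0.0819 × 11.4)] = 4.98×10^7 / 5801 = 8589 m³.
τ = V/Q = 8589/58600 = 0.1466 d, or 3.518 h.

τ ≈ 3.52 h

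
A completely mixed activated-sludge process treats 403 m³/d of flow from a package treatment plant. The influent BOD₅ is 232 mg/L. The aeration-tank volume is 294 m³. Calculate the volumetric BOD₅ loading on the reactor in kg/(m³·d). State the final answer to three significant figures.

L_v ≈ 0.318 kg BOD₅/(m³·d)

L_v = Q S₀ / V = 403 × 232 × 10⁻³ / 294.0 = 0.3180 kg/(m³·d).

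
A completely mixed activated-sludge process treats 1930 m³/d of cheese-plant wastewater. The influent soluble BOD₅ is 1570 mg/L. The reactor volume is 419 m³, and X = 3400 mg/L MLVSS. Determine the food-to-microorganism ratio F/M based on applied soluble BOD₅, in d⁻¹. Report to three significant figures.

F/M ≈ 2.13 d⁻¹

F/M = Q·S₀ / (V·X) = 1930 × 1570 / (419.0 × 3400) = 2.127 g soluble BOD₅·(g VSS·d)⁻¹.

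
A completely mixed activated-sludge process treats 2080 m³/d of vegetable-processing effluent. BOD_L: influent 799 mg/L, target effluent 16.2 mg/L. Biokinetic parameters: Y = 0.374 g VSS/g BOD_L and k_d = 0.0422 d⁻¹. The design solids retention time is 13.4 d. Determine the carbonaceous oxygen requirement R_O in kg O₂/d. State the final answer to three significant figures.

R_O ≈ 1080 kg O₂/d

The observed yield is Y_obs = Y/(1 + k_d·θ_c) = 0.374 / (1 + 0.0422 × 13.4) = 0.374 / 1.565 = 0.2389 g VSS per g BOD_L removed.
Mass of BOD_L removed per day: Q(S₀ − S) = 2080 × 782.8 g/m³ = 1628 kg/d.
Biomass synthesised: P_X = Y_obs × 1628 = 389.0 kg VSS/d.
R_O = Q·ΔS − 1.42 P_X = 1628 − 552.4 = 1076 kg O₂/d.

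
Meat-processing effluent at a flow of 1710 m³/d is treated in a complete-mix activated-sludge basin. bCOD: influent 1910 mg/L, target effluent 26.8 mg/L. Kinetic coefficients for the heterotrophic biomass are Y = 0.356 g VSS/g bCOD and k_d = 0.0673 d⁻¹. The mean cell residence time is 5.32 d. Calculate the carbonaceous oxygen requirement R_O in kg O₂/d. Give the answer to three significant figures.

The observed yield is Y_obs = Y/(1 + k_d·θ_c) = 0.356 / (1 + 0.0673 × 5.32) = 0.356 / 1.358 = 0.2621 g VSS per g bCOD removed.
Mass of bCOD removed per day: Q(S₀ − S) = 1710 × 1883 g/m³ = 3220 kg/d.
Biomass synthesised: P_X = Y_obs × 3220 = 844.2 kg VSS/d.
R_O = Q·ΔS − 1.42 P_X = 3220 − 1199 = 2022 kg O₂/d.

R_O ≈ 2020 kg O₂/d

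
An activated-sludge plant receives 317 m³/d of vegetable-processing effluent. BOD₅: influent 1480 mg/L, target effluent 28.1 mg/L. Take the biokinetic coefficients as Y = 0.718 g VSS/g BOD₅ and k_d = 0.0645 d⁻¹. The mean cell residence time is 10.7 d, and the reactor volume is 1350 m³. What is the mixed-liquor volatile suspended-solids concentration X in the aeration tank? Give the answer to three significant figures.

X ≈ 1550 mg/L

Solving the biomass balance for X: X = Y Q (S₀−S) θ_c / [V (1+k_d θ_c)] = 0.718 × 317 × (1480 − 28.1) × 10.7 / [1350 × (1 + 0.0645 × 10.7)] = 1550 mg/L.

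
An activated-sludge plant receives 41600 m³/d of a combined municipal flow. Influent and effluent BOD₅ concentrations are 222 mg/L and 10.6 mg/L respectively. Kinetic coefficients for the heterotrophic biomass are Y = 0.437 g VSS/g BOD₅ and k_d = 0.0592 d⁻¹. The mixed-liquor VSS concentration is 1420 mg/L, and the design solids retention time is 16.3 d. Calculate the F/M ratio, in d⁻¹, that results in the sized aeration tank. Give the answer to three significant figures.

F/M ≈ 0.290 d⁻¹

From the SRT design equation V = Y Q (S₀−S) θ_c / [X (1 + k_d θ_c)] = 0.437 × 41600 × (222 − 10.6) × 16.3 / [1420 × (1 + 0.0592 × 16.3)] = 6.26×10^7 / 2790 = 22450 m³.
F/M = Q·S₀ / (V·X) = 41600 × 222 / (22450 × 1420) = 0.2897 g BOD₅·(g VSS·d)⁻¹.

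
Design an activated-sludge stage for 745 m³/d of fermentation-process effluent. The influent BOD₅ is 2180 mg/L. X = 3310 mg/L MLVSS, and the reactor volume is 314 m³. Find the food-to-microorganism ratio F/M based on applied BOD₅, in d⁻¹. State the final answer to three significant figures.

F/M = Q·S₀ / (V·X) = 745 × 2180 / (314.0 × 3310) = 1.563 g BOD₅·(g VSS·d)⁻¹.

F/M ≈ 1.56 d⁻¹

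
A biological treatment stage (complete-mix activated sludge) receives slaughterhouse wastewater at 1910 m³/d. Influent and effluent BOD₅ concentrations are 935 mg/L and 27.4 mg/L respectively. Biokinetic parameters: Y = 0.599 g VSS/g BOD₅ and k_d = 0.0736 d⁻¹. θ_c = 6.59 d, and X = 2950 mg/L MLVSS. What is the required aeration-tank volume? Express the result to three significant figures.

Steady-state biomass mass balance: V·X·(1 + k_d·θ_c) = Y·Q·(S₀ − S)·θ_c, so V = 0.599 × 1910 × (935 − 27.4) × 6.59 / [2950 × (1 + 0.0736 × 6.59)] = 6.84×10^6 / 4381 = 1562 m³.

V ≈ 1560 m³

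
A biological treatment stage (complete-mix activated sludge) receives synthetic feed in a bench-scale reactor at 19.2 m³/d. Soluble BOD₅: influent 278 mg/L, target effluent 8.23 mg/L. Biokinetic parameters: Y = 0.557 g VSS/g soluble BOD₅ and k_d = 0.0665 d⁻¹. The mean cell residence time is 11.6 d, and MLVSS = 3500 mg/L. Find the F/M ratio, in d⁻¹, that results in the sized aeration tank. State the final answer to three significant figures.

F/M ≈ 0.283 d⁻¹

Steady-state biomass mass balance: V·X·(1 + k_d·θ_c) = Y·Q·(S₀ − S)·θ_c, so V = 0.557 × 19.2 × (278 − 8.23) × 11.6 / [3500 × (1 + 0.0665 × 11.6)] = 3.35×10^4 / 6200 = 5.398 m³.
Food-to-microorganism ratio F/M = Q S₀ / (V X) = 19.2 × 278 / (5.398 × 3500) = 0.2825 d⁻¹.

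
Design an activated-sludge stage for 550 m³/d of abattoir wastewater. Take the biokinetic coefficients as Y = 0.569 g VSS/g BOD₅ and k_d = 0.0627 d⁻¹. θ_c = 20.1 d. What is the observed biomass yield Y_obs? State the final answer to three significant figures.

Y_obs ≈ 0.252 g VSS/g BOD₅

Y_obs = Y / (1 + k_d θ_c) = 0.569 / (1 + 0.0627 × 20.1) = 0.569 / 2.260 = 0.2517.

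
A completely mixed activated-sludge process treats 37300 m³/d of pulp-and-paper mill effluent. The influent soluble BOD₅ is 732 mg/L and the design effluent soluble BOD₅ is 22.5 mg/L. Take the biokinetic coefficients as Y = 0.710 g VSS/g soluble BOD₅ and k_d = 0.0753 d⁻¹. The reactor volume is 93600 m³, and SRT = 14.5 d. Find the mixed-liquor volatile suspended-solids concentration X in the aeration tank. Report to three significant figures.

Solving the biomass balance for X: X = Y Q (S₀−S) θ_c / [V (1+k_d θ_c)] = 0.710 × 37300 × (732 − 22.5) × 14.5 / [93600 × (1 + 0.0753 × 14.5)] = 1391 mg/L.

X ≈ 1390 mg/L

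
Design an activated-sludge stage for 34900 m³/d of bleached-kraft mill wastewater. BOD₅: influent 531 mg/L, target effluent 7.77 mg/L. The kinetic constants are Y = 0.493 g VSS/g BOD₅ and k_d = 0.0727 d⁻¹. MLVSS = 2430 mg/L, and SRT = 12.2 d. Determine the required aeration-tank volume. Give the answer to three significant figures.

Steady-state biomass mass balance: V·X·(1 + k_d·θ_c) = Y·Q·(S₀ − S)·θ_c, so V = 0.493 × 34900 × (531 − 7.77) × 12.2 / [2430 × (1 + 0.0727 × 12.2)] = 1.1×10^8 / 4585 = 23953 m³.

V ≈ 24000 m³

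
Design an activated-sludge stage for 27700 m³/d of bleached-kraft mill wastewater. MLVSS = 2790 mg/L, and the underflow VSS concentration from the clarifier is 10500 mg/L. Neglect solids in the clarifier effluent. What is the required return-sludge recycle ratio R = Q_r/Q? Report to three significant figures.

R = Q_r/Q = X/(X_r − X) = 2790 / (10500 − 2790) = 0.3619.

R ≈ 0.362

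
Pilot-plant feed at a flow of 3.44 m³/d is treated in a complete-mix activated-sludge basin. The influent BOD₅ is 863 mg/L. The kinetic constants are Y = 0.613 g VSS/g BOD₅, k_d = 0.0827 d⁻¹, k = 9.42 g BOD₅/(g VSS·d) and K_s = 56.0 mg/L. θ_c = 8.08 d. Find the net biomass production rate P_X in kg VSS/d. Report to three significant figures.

For a completely mixed reactor with recycle the Lawrence–McCarty relation gives S = K_s·(1 + k_d·θ_c) / [θ_c·(Y·k − k_d) − 1] = 56.0 × (1 + 0.0827 × 8.08) / [8.08 × (0.613 × 9.42 − 0.0827) − 1] = 93.42 / 44.99 = 2.076 mg/L.
The observed yield is Y_obs = Y/(1 + k_d·θ_c) = 0.613 / (1 + 0.0827 × 8.08) = 0.613 / 1.668 = 0.3675 g VSS per g BOD₅ removed.
ΔS = 863 − 2.08 = 860.9 mg/L, so the substrate removal rate is 3.44 × 860.9/1000 = 2.962 kg BOD₅/d.
Net biomass production P_X = Y_obs × Q·(S₀ − S) = 0.3675 × 2.962 = 1.088 kg VSS/d.

P_X ≈ 1.09 kg VSS/d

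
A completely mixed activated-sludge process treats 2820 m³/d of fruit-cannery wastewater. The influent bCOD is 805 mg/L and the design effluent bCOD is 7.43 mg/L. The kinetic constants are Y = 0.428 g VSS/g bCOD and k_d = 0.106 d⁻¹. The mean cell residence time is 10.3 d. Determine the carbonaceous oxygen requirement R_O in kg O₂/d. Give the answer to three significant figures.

Correct the yield for decay: Y_obs = Y/(1 + k_d θ_c) = 0.428 / (1 + 0.106 × 10.3) = 0.428 / 2.092 = 0.2046.
Q·(S₀ − S) = 2820 × (805 − 7.43) × 10⁻³ = 2249 kg/d removed.
Net sludge production P_X = 0.2046 × 2249 = 460.2 kg VSS/d.
Carbonaceous O₂ demand = substrate oxidised − cell-mass equivalent = 2249 − 1.42 × 460.2 = 1596 kg O₂/d.

R_O ≈ 1600 kg O₂/d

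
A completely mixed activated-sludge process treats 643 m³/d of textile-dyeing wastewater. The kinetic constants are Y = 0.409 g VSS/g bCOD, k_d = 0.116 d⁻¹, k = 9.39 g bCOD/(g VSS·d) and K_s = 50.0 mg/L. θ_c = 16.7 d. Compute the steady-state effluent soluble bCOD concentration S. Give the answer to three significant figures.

S ≈ 2.40 mg/L

For a completely mixed reactor with recycle the Lawrence–McCarty relation gives S = K_s·(1 + k_d·θ_c) / [θ_c·(Y·k − k_d) − 1] = 50.0 × (1 + 0.116 × 16.7) / [16.7 × (0.409 × 9.39 − 0.116) − 1] = 146.9 / 61.20 = 2.400 mg/L.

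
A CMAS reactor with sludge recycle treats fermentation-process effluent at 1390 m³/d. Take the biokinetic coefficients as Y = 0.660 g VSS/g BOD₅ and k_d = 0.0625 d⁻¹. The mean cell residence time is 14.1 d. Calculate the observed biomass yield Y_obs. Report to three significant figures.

Y_obs ≈ 0.351 g VSS/g BOD₅

Y_obs = Y / (1 + k_d θ_c) = 0.660 / (1 + 0.0625 × 14.1) = 0.660 / 1.881 = 0.3508.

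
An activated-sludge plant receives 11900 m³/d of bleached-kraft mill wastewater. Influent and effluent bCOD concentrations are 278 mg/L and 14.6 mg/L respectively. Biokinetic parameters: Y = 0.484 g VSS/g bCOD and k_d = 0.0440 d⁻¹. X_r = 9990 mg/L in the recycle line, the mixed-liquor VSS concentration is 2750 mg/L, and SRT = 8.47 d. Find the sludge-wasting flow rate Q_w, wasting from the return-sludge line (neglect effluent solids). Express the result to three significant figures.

Rearranging the biomass balance for a CMAS with decay, V = Y·Q·ΔS·θ_c / [X·(1+k_d θ_c)] = 0.484 × 11900 × (278 − 14.6) × 8.47 / [2750 × (1 + 0.0440 × 8.47)] = 1.28×10^7 / 3775 = 3404 m³.
Wasting from the return line (neglecting effluent solids): Q_w = V·X / (θ_c·X_r) = 3404 × 2750 / (8.47 × 9990) = 110.6 m³/d.

Q_w ≈ 111 m³/d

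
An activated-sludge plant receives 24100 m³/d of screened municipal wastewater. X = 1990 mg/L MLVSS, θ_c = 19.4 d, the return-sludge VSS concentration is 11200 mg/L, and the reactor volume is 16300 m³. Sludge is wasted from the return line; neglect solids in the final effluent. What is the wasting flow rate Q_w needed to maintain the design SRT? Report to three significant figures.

θ_c = V·X/(Q_w·X_r) when wasting from the recycle, so Q_w = V·X/(θ_c·X_r) = 16300 × 1990 / (19.4 × 11200) = 149.3 m³/d.

Q_w ≈ 149 m³/d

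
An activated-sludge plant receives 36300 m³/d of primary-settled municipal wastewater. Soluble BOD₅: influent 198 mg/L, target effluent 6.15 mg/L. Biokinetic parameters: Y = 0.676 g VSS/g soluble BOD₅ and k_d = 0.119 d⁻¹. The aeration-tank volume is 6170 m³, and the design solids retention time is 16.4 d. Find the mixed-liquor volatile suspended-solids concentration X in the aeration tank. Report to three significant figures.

X ≈ 4240 mg/L

X = Y·Q·ΔS·θ_c / [V·(1 + k_d θ_c)] = 0.676 × 36300 × (198 − 6.15) × 16.4 / [6170 × (1 + 0.119 × 16.4)] = 4240 mg/L.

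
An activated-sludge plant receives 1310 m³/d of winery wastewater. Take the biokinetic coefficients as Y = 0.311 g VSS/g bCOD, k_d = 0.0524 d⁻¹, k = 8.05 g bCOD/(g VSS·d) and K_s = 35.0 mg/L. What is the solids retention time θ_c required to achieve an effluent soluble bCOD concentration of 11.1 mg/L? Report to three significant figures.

Specific growth rate at S = 11.1 mg/L: μ = YkS/(K_s+S) = 0.311·8.05·11.1/(35.0+11.1) = 0.6028 d⁻¹.
Then 1/θ_c = μ − k_d = 0.6028 − 0.0524 = 0.5504 d⁻¹, giving θ_c = 1.817 d.

θ_c ≈ 1.82 d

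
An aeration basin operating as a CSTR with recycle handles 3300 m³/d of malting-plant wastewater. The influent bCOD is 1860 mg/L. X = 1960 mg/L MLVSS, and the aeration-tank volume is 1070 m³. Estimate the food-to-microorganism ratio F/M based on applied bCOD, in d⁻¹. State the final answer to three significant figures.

F/M ≈ 2.93 d⁻¹

Food-to-microorganism ratio F/M = Q S₀ / (V X) = 3300 × 1860 / (1070 × 1960) = 2.927 d⁻¹.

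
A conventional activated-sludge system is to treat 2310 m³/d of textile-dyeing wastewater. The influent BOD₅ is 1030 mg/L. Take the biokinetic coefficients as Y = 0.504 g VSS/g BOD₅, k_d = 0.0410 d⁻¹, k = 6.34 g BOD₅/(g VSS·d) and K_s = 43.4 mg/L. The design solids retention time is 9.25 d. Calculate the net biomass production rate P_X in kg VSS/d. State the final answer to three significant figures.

P_X ≈ 868 kg VSS/d

For a completely mixed reactor with recycle the Lawrence–McCarty relation gives S = K_s·(1 + k_d·θ_c) / [θ_c·(Y·k − k_d) − 1] = 43.4 × (1 + 0.0410 × 9.25) / [9.25 × (0.504 × 6.34 − 0.0410) − 1] = 59.86 / 28.18 = 2.124 mg/L.
Observed yield with endogenous decay: Y_obs = Y / (1 + k_d·θ_c) = 0.504 / (1 + 0.0410 × 9.25) = 0.504 / 1.379 = 0.3654 g VSS/g BOD₅.
ΔS = 1030 − 2.12 = 1028 mg/L, so the substrate removal rate is 2310 × 1028/1000 = 2374 kg BOD₅/d.
Net biomass production P_X = Y_obs × Q·(S₀ − S) = 0.3654 × 2374 = 867.6 kg VSS/d.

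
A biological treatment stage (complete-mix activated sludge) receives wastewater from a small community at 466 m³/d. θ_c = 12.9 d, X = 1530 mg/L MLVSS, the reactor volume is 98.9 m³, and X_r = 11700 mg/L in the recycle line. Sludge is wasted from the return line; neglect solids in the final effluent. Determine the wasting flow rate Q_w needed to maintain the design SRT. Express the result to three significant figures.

Q_w ≈ 1.00 m³/d

Q_w = (V·X)/(θ_c X_r) = 98.90 × 1530 / (12.9 × 11700) = 1.003 m³/d.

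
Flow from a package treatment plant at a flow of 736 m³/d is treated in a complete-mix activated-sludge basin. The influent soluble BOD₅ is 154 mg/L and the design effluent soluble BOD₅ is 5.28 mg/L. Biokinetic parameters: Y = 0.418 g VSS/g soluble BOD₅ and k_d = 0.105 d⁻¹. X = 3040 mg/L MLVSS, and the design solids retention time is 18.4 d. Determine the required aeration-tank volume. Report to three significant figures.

V ≈ 94.5 m³

Rearranging the biomass balance for a CMAS with decay, V = Y·Q·ΔS·θ_c / [X·(1+k_d θ_c)] = 0.418 × 736 × (154 − 5.28) × 18.4 / [3040 × (1 + 0.105 × 18.4)] = 8.42×10^5 / 8913 = 94.45 m³.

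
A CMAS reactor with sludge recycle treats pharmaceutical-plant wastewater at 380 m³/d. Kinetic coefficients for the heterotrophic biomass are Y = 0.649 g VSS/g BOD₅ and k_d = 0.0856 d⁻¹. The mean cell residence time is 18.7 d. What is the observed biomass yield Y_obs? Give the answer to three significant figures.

Observed yield with endogenous decay: Y_obs = Y / (1 + k_d·θ_c) = 0.649 / (1 + 0.0856 × 18.7) = 0.649 / 2.601 = 0.2495 g VSS/g BOD₅.

Y_obs ≈ 0.250 g VSS/g BOD₅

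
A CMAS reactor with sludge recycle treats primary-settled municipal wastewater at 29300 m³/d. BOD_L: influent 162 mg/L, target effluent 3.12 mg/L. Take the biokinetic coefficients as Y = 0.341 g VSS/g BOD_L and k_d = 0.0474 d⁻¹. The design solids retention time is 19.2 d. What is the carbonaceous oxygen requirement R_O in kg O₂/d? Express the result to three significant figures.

R_O ≈ 3480 kg O₂/d

The observed yield is Y_obs = Y/(1 + k_d·θ_c) = 0.341 / (1 + 0.0474 × 19.2) = 0.341 / 1.910 = 0.1785 g VSS per g BOD_L removed.
Mass of BOD_L removed per day: Q(S₀ − S) = 29300 × 158.9 g/m³ = 4655 kg/d.
Biomass synthesised: P_X = Y_obs × 4655 = 831.1 kg VSS/d.
R_O = Q·ΔS − 1.42 P_X = 4655 − 1180 = 3475 kg O₂/d.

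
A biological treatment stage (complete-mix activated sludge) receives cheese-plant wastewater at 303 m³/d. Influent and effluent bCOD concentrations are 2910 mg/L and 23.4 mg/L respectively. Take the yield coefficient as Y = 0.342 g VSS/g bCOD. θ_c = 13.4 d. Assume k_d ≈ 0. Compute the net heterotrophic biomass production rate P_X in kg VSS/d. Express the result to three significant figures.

With endogenous decay neglected, the observed yield equals the true yield: Y_obs = Y = 0.342 g VSS/g bCOD.
Substrate removed = Q·(S₀ − S) = 303 m³/d × (2910 − 23.4) g/m³ = 8.75×10^5 g/d = 874.6 kg/d.
Net biomass production P_X = Y_obs × Q·(S₀ − S) = 0.3420 × 874.6 = 299.1 kg VSS/d.

P_X ≈ 299 kg VSS/d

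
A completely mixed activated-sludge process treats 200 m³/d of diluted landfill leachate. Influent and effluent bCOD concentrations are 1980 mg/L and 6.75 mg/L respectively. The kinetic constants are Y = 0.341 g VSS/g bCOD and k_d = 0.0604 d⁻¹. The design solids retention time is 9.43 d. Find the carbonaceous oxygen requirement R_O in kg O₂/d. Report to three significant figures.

Y_obs = Y / (1 + k_d θ_c) = 0.341 / (1 + 0.0604 × 9.43) = 0.341 / 1.570 = 0.2173.
Substrate removed = Q·(S₀ − S) = 200 m³/d × (1980 − 6.75) g/m³ = 3.95×10^5 g/d = 394.6 kg/d.
Net sludge production P_X = 0.2173 × 394.6 = 85.74 kg VSS/d.
R_O = Q·(S₀ − S) − 1.42·P_X = 394.6 − 1.42 × 85.74 = 272.9 kg O₂/d.

R_O ≈ 273 kg O₂/d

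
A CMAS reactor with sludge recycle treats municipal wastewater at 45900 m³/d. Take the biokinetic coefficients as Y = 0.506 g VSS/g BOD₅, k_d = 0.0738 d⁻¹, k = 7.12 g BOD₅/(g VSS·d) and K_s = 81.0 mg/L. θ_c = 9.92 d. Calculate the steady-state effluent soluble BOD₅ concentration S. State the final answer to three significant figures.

S ≈ 4.13 mg/L

For a completely mixed reactor with recycle the Lawrence–McCarty relation gives S = K_s·(1 + k_d·θ_c) / [θ_c·(Y·k − k_d) − 1] = 81.0 × (1 + 0.0738 × 9.92) / [9.92 × (0.506 × 7.12 − 0.0738) − 1] = 140.3 / 34.01 = 4.126 mg/L.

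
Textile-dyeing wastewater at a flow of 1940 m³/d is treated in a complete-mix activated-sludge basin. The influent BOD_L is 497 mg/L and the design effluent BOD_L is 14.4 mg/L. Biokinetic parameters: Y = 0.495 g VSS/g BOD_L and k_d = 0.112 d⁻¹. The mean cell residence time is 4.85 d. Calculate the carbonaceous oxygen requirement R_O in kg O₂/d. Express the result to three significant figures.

R_O ≈ 510 kg O₂/d

Correct the yield for decay: Y_obs = Y/(1 + k_d θ_c) = 0.495 / (1 + 0.112 × 4.85) = 0.495 / 1.543 = 0.3208.
Substrate removed = Q·(S₀ − S) = 1940 m³/d × (497 − 14.4) g/m³ = 9.36×10^5 g/d = 936.2 kg/d.
Biomass synthesised: P_X = Y_obs × 936.2 = 300.3 kg VSS/d.
R_O = Q·ΔS − 1.42 P_X = 936.2 − 426.4 = 509.8 kg O₂/d.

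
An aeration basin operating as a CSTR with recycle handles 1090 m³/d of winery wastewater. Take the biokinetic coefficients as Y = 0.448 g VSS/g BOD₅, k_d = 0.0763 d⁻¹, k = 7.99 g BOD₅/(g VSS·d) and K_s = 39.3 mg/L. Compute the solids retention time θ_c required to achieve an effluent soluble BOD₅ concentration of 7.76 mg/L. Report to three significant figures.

Specific growth rate at S = 7.76 mg/L: μ = YkS/(K_s+S) = 0.448·7.99·7.76/(39.3+7.76) = 0.5902 d⁻¹.
1/θ_c = 0.5902 − 0.0763 = 0.5139 d⁻¹, so θ_c = 1.946 d.

θ_c ≈ 1.95 d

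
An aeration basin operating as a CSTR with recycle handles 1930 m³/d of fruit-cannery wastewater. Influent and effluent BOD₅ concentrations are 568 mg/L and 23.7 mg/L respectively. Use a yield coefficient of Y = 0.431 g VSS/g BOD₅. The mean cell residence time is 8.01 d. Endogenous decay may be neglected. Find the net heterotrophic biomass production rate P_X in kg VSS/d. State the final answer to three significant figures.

P_X ≈ 453 kg VSS/d

With endogenous decay neglected, the observed yield equals the true yield: Y_obs = Y = 0.431 g VSS/g BOD₅.
ΔS = 568 − 23.7 = 544.3 mg/L, so the substrate removal rate is 1930 × 544.3/1000 = 1050 kg BOD₅/d.
So the net sludge growth is P_X = 0.4310 × 1050 = 452.8 kg VSS/d.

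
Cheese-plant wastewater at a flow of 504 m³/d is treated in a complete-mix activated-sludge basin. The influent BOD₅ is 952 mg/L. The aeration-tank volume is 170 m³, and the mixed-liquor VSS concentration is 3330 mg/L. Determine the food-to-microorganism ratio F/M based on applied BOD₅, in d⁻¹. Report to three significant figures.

F/M ≈ 0.848 d⁻¹

Food-to-microorganism ratio F/M = Q S₀ / (V X) = 504 × 952 / (170.0 × 3330) = 0.8476 d⁻¹.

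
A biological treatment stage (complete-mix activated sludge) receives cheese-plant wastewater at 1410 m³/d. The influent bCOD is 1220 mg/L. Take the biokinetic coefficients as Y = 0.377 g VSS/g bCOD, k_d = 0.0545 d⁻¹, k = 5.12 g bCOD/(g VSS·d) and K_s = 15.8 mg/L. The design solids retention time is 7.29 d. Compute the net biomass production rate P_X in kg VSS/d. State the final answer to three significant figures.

P_X ≈ 463 kg VSS/d

Effluent substrate depends only on kinetics and SRT: S = K_s(1 + k_d θ_c) / [θ_c(Yk − k_d) − 1] = 15.8 × (1 + 0.0545 × 7.29) / [7.29 × (0.377 × 5.12 − 0.0545) − 1] = 22.08 / 12.67 = 1.742 mg/L.
The observed yield is Y_obs = Y/(1 + k_d·θ_c) = 0.377 / (1 + 0.0545 × 7.29) = 0.377 / 1.397 = 0.2698 g VSS per g bCOD removed.
Q·(S₀ − S) = 1410 × (1220 − 1.74) × 10⁻³ = 1718 kg/d removed.
Biomass produced: P_X = Y_obs·Q·ΔS = 0.2698 × 1718 ≈ 463.5 kg VSS/d.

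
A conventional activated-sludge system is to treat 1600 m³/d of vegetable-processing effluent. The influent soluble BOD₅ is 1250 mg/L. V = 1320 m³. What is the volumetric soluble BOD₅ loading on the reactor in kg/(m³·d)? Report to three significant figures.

Volumetric loading L_v = Q·S₀ / V = 1600 × 1250 g/m³ / 1320 m³ = 1515 g/(m³·d) = 1.515 kg soluble BOD₅/(m³·d).

L_v ≈ 1.52 kg soluble BOD₅/(m³·d)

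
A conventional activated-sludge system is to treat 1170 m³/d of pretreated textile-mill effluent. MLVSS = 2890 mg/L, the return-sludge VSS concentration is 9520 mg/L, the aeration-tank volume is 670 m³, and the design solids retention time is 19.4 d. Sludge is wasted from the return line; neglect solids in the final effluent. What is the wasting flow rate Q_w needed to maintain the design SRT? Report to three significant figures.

Q_w ≈ 10.5 m³/d

Q_w = (V·X)/(θ_c X_r) = 670.0 × 2890 / (19.4 × 9520) = 10.48 m³/d.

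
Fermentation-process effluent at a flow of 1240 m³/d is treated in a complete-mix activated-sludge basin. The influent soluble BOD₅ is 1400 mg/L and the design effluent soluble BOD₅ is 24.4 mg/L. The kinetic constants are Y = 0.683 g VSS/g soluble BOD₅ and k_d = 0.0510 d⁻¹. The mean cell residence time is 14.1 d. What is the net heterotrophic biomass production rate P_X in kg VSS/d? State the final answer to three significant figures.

P_X ≈ 678 kg VSS/d

Y_obs = Y / (1 + k_d θ_c) = 0.683 / (1 + 0.0510 × 14.1) = 0.683 / 1.719 = 0.3973.
Mass of soluble BOD₅ removed per day: Q(S₀ − S) = 1240 × 1376 g/m³ = 1706 kg/d.
Biomass produced: P_X = Y_obs·Q·ΔS = 0.3973 × 1706 ≈ 677.7 kg VSS/d.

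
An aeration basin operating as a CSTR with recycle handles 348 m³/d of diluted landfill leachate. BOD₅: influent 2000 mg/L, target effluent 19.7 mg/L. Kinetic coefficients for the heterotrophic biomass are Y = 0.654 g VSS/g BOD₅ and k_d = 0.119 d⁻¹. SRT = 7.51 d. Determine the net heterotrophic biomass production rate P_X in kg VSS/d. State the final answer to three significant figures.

P_X ≈ 238 kg VSS/d

Y_obs = Y / (1 + k_d θ_c) = 0.654 / (1 + 0.119 × 7.51) = 0.654 / 1.894 = 0.3454.
Q·(S₀ − S) = 348 × (2000 − 19.7) × 10⁻³ = 689.1 kg/d removed.
Net biomass production P_X = Y_obs × Q·(S₀ − S) = 0.3454 × 689.1 = 238.0 kg VSS/d.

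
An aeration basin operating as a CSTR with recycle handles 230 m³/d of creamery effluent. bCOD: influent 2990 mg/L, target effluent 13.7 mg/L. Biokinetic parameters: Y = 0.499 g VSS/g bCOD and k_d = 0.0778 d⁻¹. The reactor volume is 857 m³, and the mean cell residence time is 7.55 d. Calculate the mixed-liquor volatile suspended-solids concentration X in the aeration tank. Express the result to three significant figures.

X ≈ 1900 mg/L

From V·X·(1 + k_d·θ_c) = Y·Q·(S₀ − S)·θ_c: X = 0.499 × 230 × (2990 − 13.7) × 7.55 / [857 × (1 + 0.0778 × 7.55)] = 1896 mg/L.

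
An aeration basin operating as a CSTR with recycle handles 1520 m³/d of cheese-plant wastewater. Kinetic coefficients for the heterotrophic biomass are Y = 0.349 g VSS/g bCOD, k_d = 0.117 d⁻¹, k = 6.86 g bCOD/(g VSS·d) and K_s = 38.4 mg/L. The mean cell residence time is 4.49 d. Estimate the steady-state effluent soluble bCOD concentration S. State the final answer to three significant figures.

S ≈ 6.35 mg/L

From the Monod/SRT balance for a CMAS, S = K_s·(1+k_d θ_c)/[θ_c·(Y k − k_d) − 1] = 38.4 × (1 + 0.117 × 4.49) / [4.49 × (0.349 × 6.86 − 0.117) − 1] = 58.57 / 9.224 = 6.350 mg/L.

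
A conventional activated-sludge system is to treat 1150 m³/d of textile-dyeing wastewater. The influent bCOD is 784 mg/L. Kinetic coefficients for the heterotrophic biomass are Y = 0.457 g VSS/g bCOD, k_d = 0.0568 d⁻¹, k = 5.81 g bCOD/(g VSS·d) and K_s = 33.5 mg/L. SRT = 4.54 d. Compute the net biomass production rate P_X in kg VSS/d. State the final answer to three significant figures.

P_X ≈ 326 kg VSS/d

From the Monod/SRT balance for a CMAS, S = K_s·(1+k_d θ_c)/[θ_c·(Y k − k_d) − 1] = 33.5 × (1 + 0.0568 × 4.54) / [4.54 × (0.457 × 5.81 − 0.0568) − 1] = 42.14 / 10.80 = 3.903 mg/L.
Correct the yield for decay: Y_obs = Y/(1 + k_d θ_c) = 0.457 / (1 + 0.0568 × 4.54) = 0.457 / 1.258 = 0.3633.
Substrate removed = Q·(S₀ − S) = 1150 m³/d × (784 − 3.90) g/m³ = 8.97×10^5 g/d = 897.1 kg/d.
So the net sludge growth is P_X = 0.3633 × 897.1 = 325.9 kg VSS/d.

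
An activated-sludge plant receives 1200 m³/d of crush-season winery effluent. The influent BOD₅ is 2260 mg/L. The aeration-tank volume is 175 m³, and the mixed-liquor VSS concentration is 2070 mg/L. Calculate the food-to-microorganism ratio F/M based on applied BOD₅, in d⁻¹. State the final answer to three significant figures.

F/M = Q·S₀ / (V·X) = 1200 × 2260 / (175.0 × 2070) = 7.487 g BOD₅·(g VSS·d)⁻¹.

F/M ≈ 7.49 d⁻¹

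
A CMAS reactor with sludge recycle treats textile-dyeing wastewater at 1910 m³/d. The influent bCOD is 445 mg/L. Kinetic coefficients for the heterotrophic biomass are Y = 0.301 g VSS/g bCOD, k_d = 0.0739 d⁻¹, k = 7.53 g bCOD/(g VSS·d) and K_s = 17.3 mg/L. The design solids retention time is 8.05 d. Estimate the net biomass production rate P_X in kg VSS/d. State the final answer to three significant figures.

From the Monod/SRT balance for a CMAS, S = K_s·(1+k_d θ_c)/[θ_c·(Y k − k_d) − 1] = 17.3 × (1 + 0.0739 × 8.05) / [8.05 × (0.301 × 7.53 − 0.0739) − 1] = 27.59 / 16.65 = 1.657 mg/L.
Correct the yield for decay: Y_obs = Y/(1 + k_d θ_c) = 0.301 / (1 + 0.0739 × 8.05) = 0.301 / 1.595 = 0.1887.
Q·(S₀ − S) = 1910 × (445 − 1.66) × 10⁻³ = 846.8 kg/d removed.
P_X = Y_obs · Q(S₀ − S) = 0.1887 × 846.8 = 159.8 kg VSS/d.

P_X ≈ 160 kg VSS/d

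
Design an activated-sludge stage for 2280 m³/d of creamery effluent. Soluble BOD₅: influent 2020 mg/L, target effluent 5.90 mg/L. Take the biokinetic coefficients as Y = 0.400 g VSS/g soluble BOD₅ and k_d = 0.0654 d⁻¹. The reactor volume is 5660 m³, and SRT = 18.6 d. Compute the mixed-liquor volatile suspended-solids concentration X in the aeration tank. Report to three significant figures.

From V·X·(1 + k_d·θ_c) = Y·Q·(S₀ − S)·θ_c: X = 0.400 × 2280 × (2020 − 5.90) × 18.6 / [5660 × (1 + 0.0654 × 18.6)] = 2723 mg/L.

X ≈ 2720 mg/L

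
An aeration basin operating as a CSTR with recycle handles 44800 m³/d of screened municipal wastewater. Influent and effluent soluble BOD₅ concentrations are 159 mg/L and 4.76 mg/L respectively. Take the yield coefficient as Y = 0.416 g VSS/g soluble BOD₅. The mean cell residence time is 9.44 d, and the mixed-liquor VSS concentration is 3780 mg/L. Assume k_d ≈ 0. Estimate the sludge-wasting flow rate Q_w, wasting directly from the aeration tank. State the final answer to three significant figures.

Q_w ≈ 760 m³/d

V·X = Y·Q·ΔS·θ_c gives V = 0.416 × 44800 × (159 − 4.76) × 9.44 / 3780 = 7179 m³.
For wasting at MLVSS concentration, Q_w = V/θ_c = 7179/9.44 = 760.5 m³/d.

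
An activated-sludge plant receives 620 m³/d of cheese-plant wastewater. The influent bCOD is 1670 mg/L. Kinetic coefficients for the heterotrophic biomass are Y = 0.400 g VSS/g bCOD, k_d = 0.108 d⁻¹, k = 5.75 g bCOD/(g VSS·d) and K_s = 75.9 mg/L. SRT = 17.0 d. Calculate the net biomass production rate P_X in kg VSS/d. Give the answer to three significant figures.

P_X ≈ 146 kg VSS/d

For a completely mixed reactor with recycle the Lawrence–McCarty relation gives S = K_s·(1 + k_d·θ_c) / [θ_c·(Y·k − k_d) − 1] = 75.9 × (1 + 0.108 × 17.0) / [17.0 × (0.400 × 5.75 − 0.108) − 1] = 215.3 / 36.26 = 5.936 mg/L.
Observed yield with endogenous decay: Y_obs = Y / (1 + k_d·θ_c) = 0.400 / (1 + 0.108 × 17.0) = 0.400 / 2.836 = 0.1410 g VSS/g bCOD.
Mass of bCOD removed per day: Q(S₀ − S) = 620 × 1664 g/m³ = 1032 kg/d.
P_X = Y_obs · Q(S₀ − S) = 0.1410 × 1032 = 145.5 kg VSS/d.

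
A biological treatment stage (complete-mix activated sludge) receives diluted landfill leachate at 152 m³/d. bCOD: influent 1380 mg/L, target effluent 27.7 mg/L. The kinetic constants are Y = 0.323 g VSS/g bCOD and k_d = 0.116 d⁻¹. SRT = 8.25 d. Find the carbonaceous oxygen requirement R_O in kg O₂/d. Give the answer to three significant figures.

Observed yield with endogenous decay: Y_obs = Y / (1 + k_d·θ_c) = 0.323 / (1 + 0.116 × 8.25) = 0.323 / 1.957 = 0.1650 g VSS/g bCOD.
ΔS = 1380 − 27.7 = 1352 mg/L, so the substrate removal rate is 152 × 1352/1000 = 205.5 kg bCOD/d.
Net sludge production P_X = 0.1650 × 205.5 = 33.93 kg VSS/d.
R_O = Q·(S₀ − S) − 1.42·P_X = 205.5 − 1.42 × 33.93 = 157.4 kg O₂/d.

R_O ≈ 157 kg O₂/d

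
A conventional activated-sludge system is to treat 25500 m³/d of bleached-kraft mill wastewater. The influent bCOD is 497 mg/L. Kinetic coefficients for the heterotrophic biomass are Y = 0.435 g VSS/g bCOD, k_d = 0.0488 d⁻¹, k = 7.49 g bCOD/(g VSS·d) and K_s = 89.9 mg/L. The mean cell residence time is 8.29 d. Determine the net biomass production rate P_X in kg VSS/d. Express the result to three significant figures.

P_X ≈ 3890 kg VSS/d

From the Monod/SRT balance for a CMAS, S = K_s·(1+k_d θ_c)/[θ_c·(Y k − k_d) − 1] = 89.9 × (1 + 0.0488 × 8.29) / [8.29 × (0.435 × 7.49 − 0.0488) − 1] = 126.3 / 25.61 = 4.931 mg/L.
Correct the yield for decay: Y_obs = Y/(1 + k_d θ_c) = 0.435 / (1 + 0.0488 × 8.29) = 0.435 / 1.405 = 0.3097.
ΔS = 497 − 4.93 = 492.1 mg/L, so the substrate removal rate is 25500 × 492.1/1000 = 12548 kg bCOD/d.
So the net sludge growth is P_X = 0.3097 × 12548 = 3886 kg VSS/d.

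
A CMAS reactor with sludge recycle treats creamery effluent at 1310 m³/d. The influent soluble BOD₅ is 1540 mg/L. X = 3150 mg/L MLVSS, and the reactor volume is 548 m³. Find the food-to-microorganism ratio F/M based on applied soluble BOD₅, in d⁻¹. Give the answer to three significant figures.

F/M ≈ 1.17 d⁻¹

Food-to-microorganism ratio F/M = Q S₀ / (V X) = 1310 × 1540 / (548.0 × 3150) = 1.169 d⁻¹.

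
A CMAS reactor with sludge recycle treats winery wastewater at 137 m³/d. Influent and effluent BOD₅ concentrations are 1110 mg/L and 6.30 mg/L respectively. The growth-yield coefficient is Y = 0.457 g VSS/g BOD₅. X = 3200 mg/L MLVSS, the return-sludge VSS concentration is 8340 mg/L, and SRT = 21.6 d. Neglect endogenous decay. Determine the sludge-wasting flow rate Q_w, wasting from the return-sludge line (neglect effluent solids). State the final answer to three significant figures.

Q_w ≈ 8.29 m³/d

V·X = Y·Q·ΔS·θ_c gives V = 0.457 × 137 × (1110 − 6.30) × 21.6 / 3200 = 466.4 m³.
Wasting from the return line (neglecting effluent solids): Q_w = V·X / (θ_c·X_r) = 466.4 × 3200 / (21.6 × 8340) = 8.286 m³/d.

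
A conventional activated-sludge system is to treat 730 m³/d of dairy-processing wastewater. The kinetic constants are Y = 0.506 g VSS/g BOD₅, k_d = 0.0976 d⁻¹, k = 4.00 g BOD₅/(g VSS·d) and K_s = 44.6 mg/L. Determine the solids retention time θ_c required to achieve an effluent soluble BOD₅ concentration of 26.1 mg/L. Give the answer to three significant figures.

θ_c ≈ 1.54 d

At the target effluent, Y k S/(K_s+S) = 0.506×4.00×26.1/70.70 = 0.7472 d⁻¹.
1/θ_c = 0.7472 − 0.0976 = 0.6496 d⁻¹, so θ_c = 1.539 d.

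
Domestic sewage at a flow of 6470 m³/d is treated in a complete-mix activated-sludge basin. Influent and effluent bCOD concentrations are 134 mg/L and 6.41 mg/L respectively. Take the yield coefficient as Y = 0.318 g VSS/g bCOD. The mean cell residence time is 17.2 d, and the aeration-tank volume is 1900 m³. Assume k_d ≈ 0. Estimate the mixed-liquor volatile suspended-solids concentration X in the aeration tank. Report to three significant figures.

X ≈ 2380 mg/L

Without decay, X = Y Q (S₀−S) θ_c / V = 0.318 × 6470 × (134 − 6.41) × 17.2 / 1900 = 2376 mg/L.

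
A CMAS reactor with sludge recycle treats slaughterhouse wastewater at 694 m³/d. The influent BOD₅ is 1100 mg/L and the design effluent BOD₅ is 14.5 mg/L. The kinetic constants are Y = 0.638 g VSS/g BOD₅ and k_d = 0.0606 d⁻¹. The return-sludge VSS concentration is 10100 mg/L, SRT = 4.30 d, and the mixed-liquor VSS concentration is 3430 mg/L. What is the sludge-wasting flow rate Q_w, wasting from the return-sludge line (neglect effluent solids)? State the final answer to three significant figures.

From the SRT design equation V = Y Q (S₀−S) θ_c / [X (1 + k_d θ_c)] = 0.638 × 694 × (1100 − 14.5) × 4.30 / [3430 × (1 + 0.0606 × 4.30)] = 2.07×10^6 / 4324 = 478.0 m³.
Wasting from the return line (neglecting effluent solids): Q_w = V·X / (θ_c·X_r) = 478.0 × 3430 / (4.30 × 10100) = 37.75 m³/d.

Q_w ≈ 37.8 m³/d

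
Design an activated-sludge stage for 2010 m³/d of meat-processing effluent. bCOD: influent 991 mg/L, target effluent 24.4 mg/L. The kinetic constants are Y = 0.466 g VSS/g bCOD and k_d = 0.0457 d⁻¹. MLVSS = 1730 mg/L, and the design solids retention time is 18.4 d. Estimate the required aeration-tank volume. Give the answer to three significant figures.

Rearranging the biomass balance for a CMAS with decay, V = Y·Q·ΔS·θ_c / [X·(1+k_d θ_c)] = 0.466 × 2010 × (991 − 24.4) × 18.4 / [1730 × (1 + 0.0457 × 18.4)] = 1.67×10^7 / 3185 = 5231 m³.

V ≈ 5230 m³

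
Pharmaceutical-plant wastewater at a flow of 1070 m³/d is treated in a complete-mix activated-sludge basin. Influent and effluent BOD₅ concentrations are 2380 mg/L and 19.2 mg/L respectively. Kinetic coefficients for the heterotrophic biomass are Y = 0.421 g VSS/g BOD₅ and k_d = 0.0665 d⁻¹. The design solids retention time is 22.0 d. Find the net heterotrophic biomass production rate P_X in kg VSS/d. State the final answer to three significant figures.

Correct the yield for decay: Y_obs = Y/(1 + k_d θ_c) = 0.421 / (1 + 0.0665 × 22.0) = 0.421 / 2.463 = 0.1709.
Mass of BOD₅ removed per day: Q(S₀ − S) = 1070 × 2361 g/m³ = 2526 kg/d.
So the net sludge growth is P_X = 0.1709 × 2526 = 431.8 kg VSS/d.

P_X ≈ 432 kg VSS/d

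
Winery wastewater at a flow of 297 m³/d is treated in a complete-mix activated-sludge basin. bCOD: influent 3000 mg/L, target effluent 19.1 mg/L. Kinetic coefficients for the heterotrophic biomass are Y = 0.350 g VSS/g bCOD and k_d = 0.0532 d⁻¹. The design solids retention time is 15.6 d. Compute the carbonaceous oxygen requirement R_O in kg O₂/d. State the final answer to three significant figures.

The observed yield is Y_obs = Y/(1 + k_d·θ_c) = 0.350 / (1 + 0.0532 × 15.6) = 0.350 / 1.830 = 0.1913 g VSS per g bCOD removed.
Q·(S₀ − S) = 297 × (3000 − 19.1) × 10⁻³ = 885.3 kg/d removed.
Biomass synthesised: P_X = Y_obs × 885.3 = 169.3 kg VSS/d.
R_O = Q·(S₀ − S) − 1.42·P_X = 885.3 − 1.42 × 169.3 = 644.9 kg O₂/d.

R_O ≈ 645 kg O₂/d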